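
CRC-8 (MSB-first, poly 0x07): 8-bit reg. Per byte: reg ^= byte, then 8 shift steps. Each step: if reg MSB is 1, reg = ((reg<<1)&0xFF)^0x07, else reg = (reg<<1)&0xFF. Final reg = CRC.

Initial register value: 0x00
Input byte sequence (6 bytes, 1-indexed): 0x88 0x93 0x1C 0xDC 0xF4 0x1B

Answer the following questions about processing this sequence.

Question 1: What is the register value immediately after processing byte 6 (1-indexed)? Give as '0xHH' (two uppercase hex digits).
Answer: 0xFB

Derivation:
After byte 1 (0x88): reg=0xB1
After byte 2 (0x93): reg=0xEE
After byte 3 (0x1C): reg=0xD0
After byte 4 (0xDC): reg=0x24
After byte 5 (0xF4): reg=0x3E
After byte 6 (0x1B): reg=0xFB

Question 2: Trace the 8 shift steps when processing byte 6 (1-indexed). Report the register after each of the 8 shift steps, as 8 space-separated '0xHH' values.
After byte 1 (0x88): reg=0xB1
After byte 2 (0x93): reg=0xEE
After byte 3 (0x1C): reg=0xD0
After byte 4 (0xDC): reg=0x24
After byte 5 (0xF4): reg=0x3E
Register before byte 6: 0x3E
After XOR with byte 0x1B: 0x25

Answer: 0x4A 0x94 0x2F 0x5E 0xBC 0x7F 0xFE 0xFB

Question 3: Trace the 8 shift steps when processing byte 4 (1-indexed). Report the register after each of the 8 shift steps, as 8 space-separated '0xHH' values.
After byte 1 (0x88): reg=0xB1
After byte 2 (0x93): reg=0xEE
After byte 3 (0x1C): reg=0xD0
Register before byte 4: 0xD0
After XOR with byte 0xDC: 0x0C

Answer: 0x18 0x30 0x60 0xC0 0x87 0x09 0x12 0x24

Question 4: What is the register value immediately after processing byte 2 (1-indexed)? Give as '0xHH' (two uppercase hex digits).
After byte 1 (0x88): reg=0xB1
After byte 2 (0x93): reg=0xEE

Answer: 0xEE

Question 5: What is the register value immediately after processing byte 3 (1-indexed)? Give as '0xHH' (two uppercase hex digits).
Answer: 0xD0

Derivation:
After byte 1 (0x88): reg=0xB1
After byte 2 (0x93): reg=0xEE
After byte 3 (0x1C): reg=0xD0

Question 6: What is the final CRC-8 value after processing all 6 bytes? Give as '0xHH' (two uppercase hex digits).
After byte 1 (0x88): reg=0xB1
After byte 2 (0x93): reg=0xEE
After byte 3 (0x1C): reg=0xD0
After byte 4 (0xDC): reg=0x24
After byte 5 (0xF4): reg=0x3E
After byte 6 (0x1B): reg=0xFB

Answer: 0xFB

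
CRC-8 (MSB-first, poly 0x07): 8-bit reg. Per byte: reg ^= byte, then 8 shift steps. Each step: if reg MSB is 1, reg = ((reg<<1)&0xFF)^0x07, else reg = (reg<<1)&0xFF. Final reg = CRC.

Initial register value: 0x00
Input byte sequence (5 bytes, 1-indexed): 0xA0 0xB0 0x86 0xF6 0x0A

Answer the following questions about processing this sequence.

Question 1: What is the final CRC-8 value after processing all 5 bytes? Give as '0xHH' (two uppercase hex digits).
After byte 1 (0xA0): reg=0x69
After byte 2 (0xB0): reg=0x01
After byte 3 (0x86): reg=0x9C
After byte 4 (0xF6): reg=0x11
After byte 5 (0x0A): reg=0x41

Answer: 0x41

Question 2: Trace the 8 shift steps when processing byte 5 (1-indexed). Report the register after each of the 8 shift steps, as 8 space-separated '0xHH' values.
After byte 1 (0xA0): reg=0x69
After byte 2 (0xB0): reg=0x01
After byte 3 (0x86): reg=0x9C
After byte 4 (0xF6): reg=0x11
Register before byte 5: 0x11
After XOR with byte 0x0A: 0x1B

Answer: 0x36 0x6C 0xD8 0xB7 0x69 0xD2 0xA3 0x41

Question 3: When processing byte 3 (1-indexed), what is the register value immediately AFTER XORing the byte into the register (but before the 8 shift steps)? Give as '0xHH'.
Answer: 0x87

Derivation:
Register before byte 3: 0x01
Byte 3: 0x86
0x01 XOR 0x86 = 0x87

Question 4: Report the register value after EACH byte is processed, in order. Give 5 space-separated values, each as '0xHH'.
0x69 0x01 0x9C 0x11 0x41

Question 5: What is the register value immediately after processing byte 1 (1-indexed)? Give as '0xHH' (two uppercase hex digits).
After byte 1 (0xA0): reg=0x69

Answer: 0x69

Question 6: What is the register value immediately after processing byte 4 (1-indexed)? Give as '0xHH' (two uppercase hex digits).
Answer: 0x11

Derivation:
After byte 1 (0xA0): reg=0x69
After byte 2 (0xB0): reg=0x01
After byte 3 (0x86): reg=0x9C
After byte 4 (0xF6): reg=0x11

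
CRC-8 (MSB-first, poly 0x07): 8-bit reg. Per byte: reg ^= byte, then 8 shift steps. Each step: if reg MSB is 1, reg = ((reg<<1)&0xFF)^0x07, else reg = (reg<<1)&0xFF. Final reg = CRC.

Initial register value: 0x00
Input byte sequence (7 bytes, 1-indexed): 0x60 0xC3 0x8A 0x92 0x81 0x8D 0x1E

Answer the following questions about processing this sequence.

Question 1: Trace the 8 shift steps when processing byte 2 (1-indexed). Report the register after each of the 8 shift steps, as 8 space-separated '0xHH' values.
Answer: 0xCF 0x99 0x35 0x6A 0xD4 0xAF 0x59 0xB2

Derivation:
After byte 1 (0x60): reg=0x27
Register before byte 2: 0x27
After XOR with byte 0xC3: 0xE4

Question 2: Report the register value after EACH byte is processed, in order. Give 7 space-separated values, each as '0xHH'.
0x27 0xB2 0xA8 0xA6 0xF5 0x6F 0x50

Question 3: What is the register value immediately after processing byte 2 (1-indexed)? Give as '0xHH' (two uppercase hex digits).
After byte 1 (0x60): reg=0x27
After byte 2 (0xC3): reg=0xB2

Answer: 0xB2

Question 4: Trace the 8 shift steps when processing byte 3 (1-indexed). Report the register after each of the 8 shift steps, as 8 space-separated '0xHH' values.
After byte 1 (0x60): reg=0x27
After byte 2 (0xC3): reg=0xB2
Register before byte 3: 0xB2
After XOR with byte 0x8A: 0x38

Answer: 0x70 0xE0 0xC7 0x89 0x15 0x2A 0x54 0xA8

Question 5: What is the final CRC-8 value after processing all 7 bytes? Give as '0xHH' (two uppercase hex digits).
Answer: 0x50

Derivation:
After byte 1 (0x60): reg=0x27
After byte 2 (0xC3): reg=0xB2
After byte 3 (0x8A): reg=0xA8
After byte 4 (0x92): reg=0xA6
After byte 5 (0x81): reg=0xF5
After byte 6 (0x8D): reg=0x6F
After byte 7 (0x1E): reg=0x50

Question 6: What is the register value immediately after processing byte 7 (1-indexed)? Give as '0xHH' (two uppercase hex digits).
After byte 1 (0x60): reg=0x27
After byte 2 (0xC3): reg=0xB2
After byte 3 (0x8A): reg=0xA8
After byte 4 (0x92): reg=0xA6
After byte 5 (0x81): reg=0xF5
After byte 6 (0x8D): reg=0x6F
After byte 7 (0x1E): reg=0x50

Answer: 0x50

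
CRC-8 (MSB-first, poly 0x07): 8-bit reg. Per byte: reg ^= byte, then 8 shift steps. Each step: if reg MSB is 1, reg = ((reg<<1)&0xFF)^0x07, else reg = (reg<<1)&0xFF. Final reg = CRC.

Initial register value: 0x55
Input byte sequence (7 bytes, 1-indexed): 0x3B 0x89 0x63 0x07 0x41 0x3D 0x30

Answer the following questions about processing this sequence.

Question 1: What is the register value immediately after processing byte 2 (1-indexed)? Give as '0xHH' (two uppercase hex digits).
Answer: 0x95

Derivation:
After byte 1 (0x3B): reg=0x0D
After byte 2 (0x89): reg=0x95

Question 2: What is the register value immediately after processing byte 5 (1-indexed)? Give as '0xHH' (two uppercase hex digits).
Answer: 0xBA

Derivation:
After byte 1 (0x3B): reg=0x0D
After byte 2 (0x89): reg=0x95
After byte 3 (0x63): reg=0xCC
After byte 4 (0x07): reg=0x7F
After byte 5 (0x41): reg=0xBA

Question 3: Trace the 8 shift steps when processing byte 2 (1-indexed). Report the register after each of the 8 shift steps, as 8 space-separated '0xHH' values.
After byte 1 (0x3B): reg=0x0D
Register before byte 2: 0x0D
After XOR with byte 0x89: 0x84

Answer: 0x0F 0x1E 0x3C 0x78 0xF0 0xE7 0xC9 0x95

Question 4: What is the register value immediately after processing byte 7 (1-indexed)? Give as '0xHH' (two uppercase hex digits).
After byte 1 (0x3B): reg=0x0D
After byte 2 (0x89): reg=0x95
After byte 3 (0x63): reg=0xCC
After byte 4 (0x07): reg=0x7F
After byte 5 (0x41): reg=0xBA
After byte 6 (0x3D): reg=0x9C
After byte 7 (0x30): reg=0x4D

Answer: 0x4D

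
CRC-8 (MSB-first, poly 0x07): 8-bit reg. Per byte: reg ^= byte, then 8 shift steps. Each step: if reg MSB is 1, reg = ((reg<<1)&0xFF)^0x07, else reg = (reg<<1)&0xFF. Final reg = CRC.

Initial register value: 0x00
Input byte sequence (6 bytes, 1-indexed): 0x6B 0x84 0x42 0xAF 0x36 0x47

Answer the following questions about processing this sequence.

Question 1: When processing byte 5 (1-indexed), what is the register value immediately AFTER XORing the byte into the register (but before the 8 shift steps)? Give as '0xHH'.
Register before byte 5: 0x4A
Byte 5: 0x36
0x4A XOR 0x36 = 0x7C

Answer: 0x7C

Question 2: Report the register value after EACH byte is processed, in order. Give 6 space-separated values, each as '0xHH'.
0x16 0xF7 0x02 0x4A 0x73 0x8C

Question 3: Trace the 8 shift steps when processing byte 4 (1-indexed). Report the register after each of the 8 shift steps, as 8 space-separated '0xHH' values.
After byte 1 (0x6B): reg=0x16
After byte 2 (0x84): reg=0xF7
After byte 3 (0x42): reg=0x02
Register before byte 4: 0x02
After XOR with byte 0xAF: 0xAD

Answer: 0x5D 0xBA 0x73 0xE6 0xCB 0x91 0x25 0x4A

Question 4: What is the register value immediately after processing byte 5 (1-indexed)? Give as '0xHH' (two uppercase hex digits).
Answer: 0x73

Derivation:
After byte 1 (0x6B): reg=0x16
After byte 2 (0x84): reg=0xF7
After byte 3 (0x42): reg=0x02
After byte 4 (0xAF): reg=0x4A
After byte 5 (0x36): reg=0x73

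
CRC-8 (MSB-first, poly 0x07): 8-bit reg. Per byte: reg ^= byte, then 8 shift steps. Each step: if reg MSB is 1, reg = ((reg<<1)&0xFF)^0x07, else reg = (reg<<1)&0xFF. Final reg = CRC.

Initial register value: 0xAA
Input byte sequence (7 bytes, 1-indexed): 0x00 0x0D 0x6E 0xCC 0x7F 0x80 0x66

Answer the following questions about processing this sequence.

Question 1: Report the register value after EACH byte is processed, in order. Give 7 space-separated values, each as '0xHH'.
0x5F 0xB9 0x2B 0xBB 0x52 0x30 0xA5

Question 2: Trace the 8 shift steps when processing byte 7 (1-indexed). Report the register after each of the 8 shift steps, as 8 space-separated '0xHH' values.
After byte 1 (0x00): reg=0x5F
After byte 2 (0x0D): reg=0xB9
After byte 3 (0x6E): reg=0x2B
After byte 4 (0xCC): reg=0xBB
After byte 5 (0x7F): reg=0x52
After byte 6 (0x80): reg=0x30
Register before byte 7: 0x30
After XOR with byte 0x66: 0x56

Answer: 0xAC 0x5F 0xBE 0x7B 0xF6 0xEB 0xD1 0xA5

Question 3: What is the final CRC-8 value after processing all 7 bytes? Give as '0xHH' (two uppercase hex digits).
After byte 1 (0x00): reg=0x5F
After byte 2 (0x0D): reg=0xB9
After byte 3 (0x6E): reg=0x2B
After byte 4 (0xCC): reg=0xBB
After byte 5 (0x7F): reg=0x52
After byte 6 (0x80): reg=0x30
After byte 7 (0x66): reg=0xA5

Answer: 0xA5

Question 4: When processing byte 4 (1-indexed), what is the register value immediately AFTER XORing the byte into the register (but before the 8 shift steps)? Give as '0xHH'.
Answer: 0xE7

Derivation:
Register before byte 4: 0x2B
Byte 4: 0xCC
0x2B XOR 0xCC = 0xE7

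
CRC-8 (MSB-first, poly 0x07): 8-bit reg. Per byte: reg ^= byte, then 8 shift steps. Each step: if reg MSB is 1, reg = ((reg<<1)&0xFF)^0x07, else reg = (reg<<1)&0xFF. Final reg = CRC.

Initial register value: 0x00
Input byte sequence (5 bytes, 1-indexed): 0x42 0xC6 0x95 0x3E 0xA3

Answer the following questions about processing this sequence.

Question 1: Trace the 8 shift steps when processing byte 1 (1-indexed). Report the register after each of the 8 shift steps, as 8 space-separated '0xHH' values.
Answer: 0x84 0x0F 0x1E 0x3C 0x78 0xF0 0xE7 0xC9

Derivation:
Register before byte 1: 0x00
After XOR with byte 0x42: 0x42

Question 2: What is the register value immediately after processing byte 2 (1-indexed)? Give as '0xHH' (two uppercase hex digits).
After byte 1 (0x42): reg=0xC9
After byte 2 (0xC6): reg=0x2D

Answer: 0x2D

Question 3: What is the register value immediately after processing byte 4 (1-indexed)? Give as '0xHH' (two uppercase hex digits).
Answer: 0x5D

Derivation:
After byte 1 (0x42): reg=0xC9
After byte 2 (0xC6): reg=0x2D
After byte 3 (0x95): reg=0x21
After byte 4 (0x3E): reg=0x5D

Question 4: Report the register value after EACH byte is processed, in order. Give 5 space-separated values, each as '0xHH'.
0xC9 0x2D 0x21 0x5D 0xF4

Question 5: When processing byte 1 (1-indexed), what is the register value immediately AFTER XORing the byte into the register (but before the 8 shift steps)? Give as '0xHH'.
Answer: 0x42

Derivation:
Register before byte 1: 0x00
Byte 1: 0x42
0x00 XOR 0x42 = 0x42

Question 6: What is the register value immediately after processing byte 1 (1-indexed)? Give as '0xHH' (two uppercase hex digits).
Answer: 0xC9

Derivation:
After byte 1 (0x42): reg=0xC9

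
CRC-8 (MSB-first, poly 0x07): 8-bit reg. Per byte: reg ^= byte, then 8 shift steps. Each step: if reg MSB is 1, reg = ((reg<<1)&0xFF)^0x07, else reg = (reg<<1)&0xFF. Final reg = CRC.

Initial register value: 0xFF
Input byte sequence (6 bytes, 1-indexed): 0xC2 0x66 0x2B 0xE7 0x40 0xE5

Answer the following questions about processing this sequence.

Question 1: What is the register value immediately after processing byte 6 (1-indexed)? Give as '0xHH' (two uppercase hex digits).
After byte 1 (0xC2): reg=0xB3
After byte 2 (0x66): reg=0x25
After byte 3 (0x2B): reg=0x2A
After byte 4 (0xE7): reg=0x6D
After byte 5 (0x40): reg=0xC3
After byte 6 (0xE5): reg=0xF2

Answer: 0xF2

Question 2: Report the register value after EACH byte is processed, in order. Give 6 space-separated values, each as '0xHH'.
0xB3 0x25 0x2A 0x6D 0xC3 0xF2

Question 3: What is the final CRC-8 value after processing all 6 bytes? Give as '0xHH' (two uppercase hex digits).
Answer: 0xF2

Derivation:
After byte 1 (0xC2): reg=0xB3
After byte 2 (0x66): reg=0x25
After byte 3 (0x2B): reg=0x2A
After byte 4 (0xE7): reg=0x6D
After byte 5 (0x40): reg=0xC3
After byte 6 (0xE5): reg=0xF2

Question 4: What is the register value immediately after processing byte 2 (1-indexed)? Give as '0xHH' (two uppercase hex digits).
Answer: 0x25

Derivation:
After byte 1 (0xC2): reg=0xB3
After byte 2 (0x66): reg=0x25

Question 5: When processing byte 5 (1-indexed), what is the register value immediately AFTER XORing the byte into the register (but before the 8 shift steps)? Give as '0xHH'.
Register before byte 5: 0x6D
Byte 5: 0x40
0x6D XOR 0x40 = 0x2D

Answer: 0x2D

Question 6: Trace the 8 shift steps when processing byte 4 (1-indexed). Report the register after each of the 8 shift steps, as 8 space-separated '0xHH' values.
Answer: 0x9D 0x3D 0x7A 0xF4 0xEF 0xD9 0xB5 0x6D

Derivation:
After byte 1 (0xC2): reg=0xB3
After byte 2 (0x66): reg=0x25
After byte 3 (0x2B): reg=0x2A
Register before byte 4: 0x2A
After XOR with byte 0xE7: 0xCD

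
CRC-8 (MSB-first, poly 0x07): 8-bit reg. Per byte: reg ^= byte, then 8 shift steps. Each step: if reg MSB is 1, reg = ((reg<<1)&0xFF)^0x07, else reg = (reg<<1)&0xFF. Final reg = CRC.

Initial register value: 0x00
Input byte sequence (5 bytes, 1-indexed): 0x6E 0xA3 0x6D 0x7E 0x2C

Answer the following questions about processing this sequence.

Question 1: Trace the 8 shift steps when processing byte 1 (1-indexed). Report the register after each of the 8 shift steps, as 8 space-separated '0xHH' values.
Answer: 0xDC 0xBF 0x79 0xF2 0xE3 0xC1 0x85 0x0D

Derivation:
Register before byte 1: 0x00
After XOR with byte 0x6E: 0x6E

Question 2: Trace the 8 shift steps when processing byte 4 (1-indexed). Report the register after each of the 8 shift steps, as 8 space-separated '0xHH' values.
Answer: 0x6F 0xDE 0xBB 0x71 0xE2 0xC3 0x81 0x05

Derivation:
After byte 1 (0x6E): reg=0x0D
After byte 2 (0xA3): reg=0x43
After byte 3 (0x6D): reg=0xCA
Register before byte 4: 0xCA
After XOR with byte 0x7E: 0xB4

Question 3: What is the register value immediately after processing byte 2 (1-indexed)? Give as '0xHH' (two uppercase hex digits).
Answer: 0x43

Derivation:
After byte 1 (0x6E): reg=0x0D
After byte 2 (0xA3): reg=0x43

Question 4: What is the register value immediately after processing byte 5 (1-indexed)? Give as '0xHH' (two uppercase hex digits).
Answer: 0xDF

Derivation:
After byte 1 (0x6E): reg=0x0D
After byte 2 (0xA3): reg=0x43
After byte 3 (0x6D): reg=0xCA
After byte 4 (0x7E): reg=0x05
After byte 5 (0x2C): reg=0xDF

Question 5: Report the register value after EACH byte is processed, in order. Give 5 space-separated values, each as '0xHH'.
0x0D 0x43 0xCA 0x05 0xDF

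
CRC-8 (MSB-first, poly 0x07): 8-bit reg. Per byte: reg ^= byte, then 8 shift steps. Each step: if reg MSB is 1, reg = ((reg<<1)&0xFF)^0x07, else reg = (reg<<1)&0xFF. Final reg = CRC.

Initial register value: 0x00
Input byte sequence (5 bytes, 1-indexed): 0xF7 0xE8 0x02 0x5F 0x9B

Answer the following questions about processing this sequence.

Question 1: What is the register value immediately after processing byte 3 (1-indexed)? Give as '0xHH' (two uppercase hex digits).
After byte 1 (0xF7): reg=0xCB
After byte 2 (0xE8): reg=0xE9
After byte 3 (0x02): reg=0x9F

Answer: 0x9F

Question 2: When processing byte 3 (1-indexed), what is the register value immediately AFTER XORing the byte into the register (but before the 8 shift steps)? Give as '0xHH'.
Register before byte 3: 0xE9
Byte 3: 0x02
0xE9 XOR 0x02 = 0xEB

Answer: 0xEB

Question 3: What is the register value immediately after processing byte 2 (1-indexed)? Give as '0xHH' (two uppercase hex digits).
Answer: 0xE9

Derivation:
After byte 1 (0xF7): reg=0xCB
After byte 2 (0xE8): reg=0xE9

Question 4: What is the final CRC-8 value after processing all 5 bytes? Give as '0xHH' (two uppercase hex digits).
After byte 1 (0xF7): reg=0xCB
After byte 2 (0xE8): reg=0xE9
After byte 3 (0x02): reg=0x9F
After byte 4 (0x5F): reg=0x4E
After byte 5 (0x9B): reg=0x25

Answer: 0x25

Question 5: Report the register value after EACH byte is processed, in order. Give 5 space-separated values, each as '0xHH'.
0xCB 0xE9 0x9F 0x4E 0x25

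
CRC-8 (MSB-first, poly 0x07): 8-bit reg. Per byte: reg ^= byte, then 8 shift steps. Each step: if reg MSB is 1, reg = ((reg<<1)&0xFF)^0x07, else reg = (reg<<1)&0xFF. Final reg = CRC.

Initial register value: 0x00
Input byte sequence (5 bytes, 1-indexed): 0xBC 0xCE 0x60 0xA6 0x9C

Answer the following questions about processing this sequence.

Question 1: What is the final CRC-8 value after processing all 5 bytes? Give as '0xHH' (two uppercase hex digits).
After byte 1 (0xBC): reg=0x3D
After byte 2 (0xCE): reg=0xD7
After byte 3 (0x60): reg=0x0C
After byte 4 (0xA6): reg=0x5F
After byte 5 (0x9C): reg=0x47

Answer: 0x47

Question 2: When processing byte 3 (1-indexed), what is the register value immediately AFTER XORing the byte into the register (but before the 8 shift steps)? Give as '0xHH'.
Register before byte 3: 0xD7
Byte 3: 0x60
0xD7 XOR 0x60 = 0xB7

Answer: 0xB7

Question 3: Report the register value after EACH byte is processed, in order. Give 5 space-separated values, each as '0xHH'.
0x3D 0xD7 0x0C 0x5F 0x47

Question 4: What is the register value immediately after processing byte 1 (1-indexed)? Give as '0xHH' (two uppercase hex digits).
Answer: 0x3D

Derivation:
After byte 1 (0xBC): reg=0x3D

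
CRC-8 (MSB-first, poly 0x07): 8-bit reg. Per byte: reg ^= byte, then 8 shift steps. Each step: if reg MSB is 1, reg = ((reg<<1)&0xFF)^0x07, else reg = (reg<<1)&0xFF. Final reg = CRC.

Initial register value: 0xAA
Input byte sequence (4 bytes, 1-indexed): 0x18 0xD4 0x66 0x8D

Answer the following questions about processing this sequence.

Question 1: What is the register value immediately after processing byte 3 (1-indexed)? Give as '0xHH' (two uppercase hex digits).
Answer: 0xE7

Derivation:
After byte 1 (0x18): reg=0x17
After byte 2 (0xD4): reg=0x47
After byte 3 (0x66): reg=0xE7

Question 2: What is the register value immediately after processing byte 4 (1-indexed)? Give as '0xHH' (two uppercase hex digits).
After byte 1 (0x18): reg=0x17
After byte 2 (0xD4): reg=0x47
After byte 3 (0x66): reg=0xE7
After byte 4 (0x8D): reg=0x11

Answer: 0x11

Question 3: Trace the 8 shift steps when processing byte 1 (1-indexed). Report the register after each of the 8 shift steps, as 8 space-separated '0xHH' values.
Register before byte 1: 0xAA
After XOR with byte 0x18: 0xB2

Answer: 0x63 0xC6 0x8B 0x11 0x22 0x44 0x88 0x17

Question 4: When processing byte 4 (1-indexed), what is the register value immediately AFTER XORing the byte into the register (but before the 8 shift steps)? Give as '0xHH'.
Answer: 0x6A

Derivation:
Register before byte 4: 0xE7
Byte 4: 0x8D
0xE7 XOR 0x8D = 0x6A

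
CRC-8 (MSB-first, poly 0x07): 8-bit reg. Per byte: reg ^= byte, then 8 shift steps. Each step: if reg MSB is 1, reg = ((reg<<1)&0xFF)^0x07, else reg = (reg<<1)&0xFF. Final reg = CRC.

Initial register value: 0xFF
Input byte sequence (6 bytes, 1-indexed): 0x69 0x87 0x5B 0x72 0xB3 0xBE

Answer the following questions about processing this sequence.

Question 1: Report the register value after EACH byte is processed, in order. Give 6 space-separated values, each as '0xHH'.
0xEB 0x03 0x8F 0xFD 0xED 0xBE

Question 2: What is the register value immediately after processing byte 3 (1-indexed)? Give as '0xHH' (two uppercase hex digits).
Answer: 0x8F

Derivation:
After byte 1 (0x69): reg=0xEB
After byte 2 (0x87): reg=0x03
After byte 3 (0x5B): reg=0x8F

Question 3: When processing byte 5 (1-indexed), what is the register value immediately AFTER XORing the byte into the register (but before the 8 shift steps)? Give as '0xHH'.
Register before byte 5: 0xFD
Byte 5: 0xB3
0xFD XOR 0xB3 = 0x4E

Answer: 0x4E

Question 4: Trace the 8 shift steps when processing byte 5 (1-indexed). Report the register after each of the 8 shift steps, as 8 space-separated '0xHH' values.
Answer: 0x9C 0x3F 0x7E 0xFC 0xFF 0xF9 0xF5 0xED

Derivation:
After byte 1 (0x69): reg=0xEB
After byte 2 (0x87): reg=0x03
After byte 3 (0x5B): reg=0x8F
After byte 4 (0x72): reg=0xFD
Register before byte 5: 0xFD
After XOR with byte 0xB3: 0x4E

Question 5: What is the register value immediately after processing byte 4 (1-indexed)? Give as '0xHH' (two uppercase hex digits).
After byte 1 (0x69): reg=0xEB
After byte 2 (0x87): reg=0x03
After byte 3 (0x5B): reg=0x8F
After byte 4 (0x72): reg=0xFD

Answer: 0xFD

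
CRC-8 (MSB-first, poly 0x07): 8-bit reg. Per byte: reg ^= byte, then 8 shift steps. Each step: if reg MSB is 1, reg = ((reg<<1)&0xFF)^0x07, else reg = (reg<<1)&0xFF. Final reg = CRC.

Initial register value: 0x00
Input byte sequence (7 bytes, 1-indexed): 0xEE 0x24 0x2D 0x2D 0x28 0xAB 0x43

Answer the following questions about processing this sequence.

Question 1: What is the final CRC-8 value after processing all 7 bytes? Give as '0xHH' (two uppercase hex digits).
Answer: 0x24

Derivation:
After byte 1 (0xEE): reg=0x84
After byte 2 (0x24): reg=0x69
After byte 3 (0x2D): reg=0xDB
After byte 4 (0x2D): reg=0xCC
After byte 5 (0x28): reg=0xB2
After byte 6 (0xAB): reg=0x4F
After byte 7 (0x43): reg=0x24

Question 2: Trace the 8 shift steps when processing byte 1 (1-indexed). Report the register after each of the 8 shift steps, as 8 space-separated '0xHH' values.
Register before byte 1: 0x00
After XOR with byte 0xEE: 0xEE

Answer: 0xDB 0xB1 0x65 0xCA 0x93 0x21 0x42 0x84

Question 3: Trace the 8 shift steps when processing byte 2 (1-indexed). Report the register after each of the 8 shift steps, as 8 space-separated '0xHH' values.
Answer: 0x47 0x8E 0x1B 0x36 0x6C 0xD8 0xB7 0x69

Derivation:
After byte 1 (0xEE): reg=0x84
Register before byte 2: 0x84
After XOR with byte 0x24: 0xA0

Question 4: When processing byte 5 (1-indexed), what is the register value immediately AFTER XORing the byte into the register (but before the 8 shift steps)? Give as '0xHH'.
Answer: 0xE4

Derivation:
Register before byte 5: 0xCC
Byte 5: 0x28
0xCC XOR 0x28 = 0xE4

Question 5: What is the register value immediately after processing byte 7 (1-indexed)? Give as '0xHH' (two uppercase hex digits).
Answer: 0x24

Derivation:
After byte 1 (0xEE): reg=0x84
After byte 2 (0x24): reg=0x69
After byte 3 (0x2D): reg=0xDB
After byte 4 (0x2D): reg=0xCC
After byte 5 (0x28): reg=0xB2
After byte 6 (0xAB): reg=0x4F
After byte 7 (0x43): reg=0x24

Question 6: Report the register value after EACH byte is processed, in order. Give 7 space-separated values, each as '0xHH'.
0x84 0x69 0xDB 0xCC 0xB2 0x4F 0x24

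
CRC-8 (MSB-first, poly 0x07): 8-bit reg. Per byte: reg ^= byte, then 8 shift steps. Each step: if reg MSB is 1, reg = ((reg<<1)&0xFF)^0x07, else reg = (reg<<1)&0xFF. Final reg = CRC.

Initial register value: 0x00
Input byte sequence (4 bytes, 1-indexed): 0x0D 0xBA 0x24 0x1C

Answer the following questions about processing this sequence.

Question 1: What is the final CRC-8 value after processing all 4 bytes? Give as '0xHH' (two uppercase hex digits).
After byte 1 (0x0D): reg=0x23
After byte 2 (0xBA): reg=0xC6
After byte 3 (0x24): reg=0xA0
After byte 4 (0x1C): reg=0x3D

Answer: 0x3D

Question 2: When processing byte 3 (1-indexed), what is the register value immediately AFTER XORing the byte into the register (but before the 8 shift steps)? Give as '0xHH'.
Register before byte 3: 0xC6
Byte 3: 0x24
0xC6 XOR 0x24 = 0xE2

Answer: 0xE2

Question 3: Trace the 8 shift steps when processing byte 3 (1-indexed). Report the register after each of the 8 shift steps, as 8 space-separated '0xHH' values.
After byte 1 (0x0D): reg=0x23
After byte 2 (0xBA): reg=0xC6
Register before byte 3: 0xC6
After XOR with byte 0x24: 0xE2

Answer: 0xC3 0x81 0x05 0x0A 0x14 0x28 0x50 0xA0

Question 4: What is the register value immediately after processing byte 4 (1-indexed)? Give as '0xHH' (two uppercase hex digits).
After byte 1 (0x0D): reg=0x23
After byte 2 (0xBA): reg=0xC6
After byte 3 (0x24): reg=0xA0
After byte 4 (0x1C): reg=0x3D

Answer: 0x3D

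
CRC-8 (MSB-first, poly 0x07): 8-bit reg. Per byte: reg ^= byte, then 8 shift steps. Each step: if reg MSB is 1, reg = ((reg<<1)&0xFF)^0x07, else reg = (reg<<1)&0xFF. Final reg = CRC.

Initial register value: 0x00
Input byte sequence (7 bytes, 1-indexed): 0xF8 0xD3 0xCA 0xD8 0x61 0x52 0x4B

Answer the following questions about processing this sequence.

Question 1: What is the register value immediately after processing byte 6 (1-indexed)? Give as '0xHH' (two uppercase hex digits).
Answer: 0xAA

Derivation:
After byte 1 (0xF8): reg=0xE6
After byte 2 (0xD3): reg=0x8B
After byte 3 (0xCA): reg=0xC0
After byte 4 (0xD8): reg=0x48
After byte 5 (0x61): reg=0xDF
After byte 6 (0x52): reg=0xAA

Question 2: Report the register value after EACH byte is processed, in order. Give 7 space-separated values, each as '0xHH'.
0xE6 0x8B 0xC0 0x48 0xDF 0xAA 0xA9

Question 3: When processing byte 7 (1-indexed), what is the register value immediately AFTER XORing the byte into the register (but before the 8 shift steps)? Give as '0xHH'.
Register before byte 7: 0xAA
Byte 7: 0x4B
0xAA XOR 0x4B = 0xE1

Answer: 0xE1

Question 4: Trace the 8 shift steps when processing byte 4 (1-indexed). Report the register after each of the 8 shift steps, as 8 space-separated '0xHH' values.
After byte 1 (0xF8): reg=0xE6
After byte 2 (0xD3): reg=0x8B
After byte 3 (0xCA): reg=0xC0
Register before byte 4: 0xC0
After XOR with byte 0xD8: 0x18

Answer: 0x30 0x60 0xC0 0x87 0x09 0x12 0x24 0x48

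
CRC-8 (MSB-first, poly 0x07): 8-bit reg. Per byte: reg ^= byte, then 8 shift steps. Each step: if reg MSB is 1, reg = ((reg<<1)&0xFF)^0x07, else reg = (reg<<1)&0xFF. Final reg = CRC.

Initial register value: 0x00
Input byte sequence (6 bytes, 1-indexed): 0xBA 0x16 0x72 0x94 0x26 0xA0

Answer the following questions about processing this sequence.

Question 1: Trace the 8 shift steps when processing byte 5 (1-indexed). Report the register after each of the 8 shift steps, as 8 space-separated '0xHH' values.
Answer: 0x27 0x4E 0x9C 0x3F 0x7E 0xFC 0xFF 0xF9

Derivation:
After byte 1 (0xBA): reg=0x2F
After byte 2 (0x16): reg=0xAF
After byte 3 (0x72): reg=0x1D
After byte 4 (0x94): reg=0xB6
Register before byte 5: 0xB6
After XOR with byte 0x26: 0x90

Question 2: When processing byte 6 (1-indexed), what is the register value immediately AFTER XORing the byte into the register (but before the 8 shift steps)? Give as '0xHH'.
Register before byte 6: 0xF9
Byte 6: 0xA0
0xF9 XOR 0xA0 = 0x59

Answer: 0x59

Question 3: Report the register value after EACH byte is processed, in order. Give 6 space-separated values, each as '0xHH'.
0x2F 0xAF 0x1D 0xB6 0xF9 0x88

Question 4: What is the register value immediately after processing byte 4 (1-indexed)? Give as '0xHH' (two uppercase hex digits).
Answer: 0xB6

Derivation:
After byte 1 (0xBA): reg=0x2F
After byte 2 (0x16): reg=0xAF
After byte 3 (0x72): reg=0x1D
After byte 4 (0x94): reg=0xB6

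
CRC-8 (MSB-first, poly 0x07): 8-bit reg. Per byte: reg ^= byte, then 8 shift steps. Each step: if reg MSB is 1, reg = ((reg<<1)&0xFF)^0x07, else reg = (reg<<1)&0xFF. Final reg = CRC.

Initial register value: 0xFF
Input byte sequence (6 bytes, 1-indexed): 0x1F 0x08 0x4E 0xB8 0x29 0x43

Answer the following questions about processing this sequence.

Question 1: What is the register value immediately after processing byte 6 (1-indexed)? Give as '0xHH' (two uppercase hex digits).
Answer: 0x81

Derivation:
After byte 1 (0x1F): reg=0xAE
After byte 2 (0x08): reg=0x7B
After byte 3 (0x4E): reg=0x8B
After byte 4 (0xB8): reg=0x99
After byte 5 (0x29): reg=0x19
After byte 6 (0x43): reg=0x81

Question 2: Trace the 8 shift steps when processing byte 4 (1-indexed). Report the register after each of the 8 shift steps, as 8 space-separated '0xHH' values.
After byte 1 (0x1F): reg=0xAE
After byte 2 (0x08): reg=0x7B
After byte 3 (0x4E): reg=0x8B
Register before byte 4: 0x8B
After XOR with byte 0xB8: 0x33

Answer: 0x66 0xCC 0x9F 0x39 0x72 0xE4 0xCF 0x99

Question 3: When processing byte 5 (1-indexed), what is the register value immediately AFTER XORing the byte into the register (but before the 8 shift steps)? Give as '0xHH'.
Answer: 0xB0

Derivation:
Register before byte 5: 0x99
Byte 5: 0x29
0x99 XOR 0x29 = 0xB0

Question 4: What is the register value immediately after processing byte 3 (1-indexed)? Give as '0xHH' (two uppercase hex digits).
Answer: 0x8B

Derivation:
After byte 1 (0x1F): reg=0xAE
After byte 2 (0x08): reg=0x7B
After byte 3 (0x4E): reg=0x8B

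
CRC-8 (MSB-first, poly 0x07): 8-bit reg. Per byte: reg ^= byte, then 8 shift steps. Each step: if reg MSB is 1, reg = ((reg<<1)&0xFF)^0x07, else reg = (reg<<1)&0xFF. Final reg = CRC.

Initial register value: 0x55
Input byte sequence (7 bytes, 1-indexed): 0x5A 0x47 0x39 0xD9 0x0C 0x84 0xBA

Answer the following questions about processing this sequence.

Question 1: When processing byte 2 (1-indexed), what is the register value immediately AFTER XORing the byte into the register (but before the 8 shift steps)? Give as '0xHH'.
Register before byte 2: 0x2D
Byte 2: 0x47
0x2D XOR 0x47 = 0x6A

Answer: 0x6A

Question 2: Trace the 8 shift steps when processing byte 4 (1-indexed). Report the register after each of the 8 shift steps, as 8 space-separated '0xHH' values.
Answer: 0x02 0x04 0x08 0x10 0x20 0x40 0x80 0x07

Derivation:
After byte 1 (0x5A): reg=0x2D
After byte 2 (0x47): reg=0x11
After byte 3 (0x39): reg=0xD8
Register before byte 4: 0xD8
After XOR with byte 0xD9: 0x01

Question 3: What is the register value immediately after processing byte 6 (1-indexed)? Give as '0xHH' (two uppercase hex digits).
After byte 1 (0x5A): reg=0x2D
After byte 2 (0x47): reg=0x11
After byte 3 (0x39): reg=0xD8
After byte 4 (0xD9): reg=0x07
After byte 5 (0x0C): reg=0x31
After byte 6 (0x84): reg=0x02

Answer: 0x02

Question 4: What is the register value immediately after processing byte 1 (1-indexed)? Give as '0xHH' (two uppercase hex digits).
Answer: 0x2D

Derivation:
After byte 1 (0x5A): reg=0x2D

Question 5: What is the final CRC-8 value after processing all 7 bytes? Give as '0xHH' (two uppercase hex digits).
Answer: 0x21

Derivation:
After byte 1 (0x5A): reg=0x2D
After byte 2 (0x47): reg=0x11
After byte 3 (0x39): reg=0xD8
After byte 4 (0xD9): reg=0x07
After byte 5 (0x0C): reg=0x31
After byte 6 (0x84): reg=0x02
After byte 7 (0xBA): reg=0x21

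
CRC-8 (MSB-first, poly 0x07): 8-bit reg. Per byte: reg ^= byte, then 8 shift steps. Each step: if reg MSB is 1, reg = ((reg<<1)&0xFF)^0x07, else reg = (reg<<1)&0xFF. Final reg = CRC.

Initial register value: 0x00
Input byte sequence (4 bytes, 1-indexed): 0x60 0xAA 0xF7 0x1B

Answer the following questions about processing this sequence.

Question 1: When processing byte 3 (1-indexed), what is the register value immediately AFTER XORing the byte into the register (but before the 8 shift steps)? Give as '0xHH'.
Register before byte 3: 0xAA
Byte 3: 0xF7
0xAA XOR 0xF7 = 0x5D

Answer: 0x5D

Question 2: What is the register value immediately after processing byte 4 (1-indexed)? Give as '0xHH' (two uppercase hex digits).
After byte 1 (0x60): reg=0x27
After byte 2 (0xAA): reg=0xAA
After byte 3 (0xF7): reg=0x94
After byte 4 (0x1B): reg=0xA4

Answer: 0xA4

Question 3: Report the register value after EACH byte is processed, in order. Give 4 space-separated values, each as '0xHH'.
0x27 0xAA 0x94 0xA4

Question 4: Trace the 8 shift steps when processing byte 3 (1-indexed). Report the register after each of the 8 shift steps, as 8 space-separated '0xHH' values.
After byte 1 (0x60): reg=0x27
After byte 2 (0xAA): reg=0xAA
Register before byte 3: 0xAA
After XOR with byte 0xF7: 0x5D

Answer: 0xBA 0x73 0xE6 0xCB 0x91 0x25 0x4A 0x94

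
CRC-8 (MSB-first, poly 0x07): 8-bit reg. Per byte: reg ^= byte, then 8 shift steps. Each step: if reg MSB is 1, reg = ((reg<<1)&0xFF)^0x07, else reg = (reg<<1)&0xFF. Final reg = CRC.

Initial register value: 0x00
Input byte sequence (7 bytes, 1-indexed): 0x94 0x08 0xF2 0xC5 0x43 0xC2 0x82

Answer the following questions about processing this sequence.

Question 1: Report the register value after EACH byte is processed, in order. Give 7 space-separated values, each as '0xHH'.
0xE5 0x8D 0x7A 0x34 0x42 0x89 0x31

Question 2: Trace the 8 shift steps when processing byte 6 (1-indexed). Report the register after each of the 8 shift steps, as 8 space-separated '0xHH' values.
Answer: 0x07 0x0E 0x1C 0x38 0x70 0xE0 0xC7 0x89

Derivation:
After byte 1 (0x94): reg=0xE5
After byte 2 (0x08): reg=0x8D
After byte 3 (0xF2): reg=0x7A
After byte 4 (0xC5): reg=0x34
After byte 5 (0x43): reg=0x42
Register before byte 6: 0x42
After XOR with byte 0xC2: 0x80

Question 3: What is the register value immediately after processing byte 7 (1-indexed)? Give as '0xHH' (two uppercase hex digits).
Answer: 0x31

Derivation:
After byte 1 (0x94): reg=0xE5
After byte 2 (0x08): reg=0x8D
After byte 3 (0xF2): reg=0x7A
After byte 4 (0xC5): reg=0x34
After byte 5 (0x43): reg=0x42
After byte 6 (0xC2): reg=0x89
After byte 7 (0x82): reg=0x31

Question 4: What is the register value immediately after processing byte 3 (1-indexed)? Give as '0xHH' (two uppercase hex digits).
After byte 1 (0x94): reg=0xE5
After byte 2 (0x08): reg=0x8D
After byte 3 (0xF2): reg=0x7A

Answer: 0x7A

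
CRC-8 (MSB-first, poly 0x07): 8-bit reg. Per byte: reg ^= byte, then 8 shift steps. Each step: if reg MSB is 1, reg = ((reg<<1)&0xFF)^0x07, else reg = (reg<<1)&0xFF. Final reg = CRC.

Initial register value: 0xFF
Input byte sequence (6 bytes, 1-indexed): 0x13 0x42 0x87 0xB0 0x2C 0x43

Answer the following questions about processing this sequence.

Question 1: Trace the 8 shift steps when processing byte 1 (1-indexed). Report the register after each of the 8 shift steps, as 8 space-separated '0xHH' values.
Answer: 0xDF 0xB9 0x75 0xEA 0xD3 0xA1 0x45 0x8A

Derivation:
Register before byte 1: 0xFF
After XOR with byte 0x13: 0xEC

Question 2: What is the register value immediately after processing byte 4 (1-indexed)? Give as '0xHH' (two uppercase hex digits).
After byte 1 (0x13): reg=0x8A
After byte 2 (0x42): reg=0x76
After byte 3 (0x87): reg=0xD9
After byte 4 (0xB0): reg=0x18

Answer: 0x18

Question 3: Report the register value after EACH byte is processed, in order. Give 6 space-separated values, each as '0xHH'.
0x8A 0x76 0xD9 0x18 0x8C 0x63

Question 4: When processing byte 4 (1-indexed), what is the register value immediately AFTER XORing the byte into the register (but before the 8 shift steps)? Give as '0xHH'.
Answer: 0x69

Derivation:
Register before byte 4: 0xD9
Byte 4: 0xB0
0xD9 XOR 0xB0 = 0x69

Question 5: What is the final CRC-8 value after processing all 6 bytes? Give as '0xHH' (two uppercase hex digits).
After byte 1 (0x13): reg=0x8A
After byte 2 (0x42): reg=0x76
After byte 3 (0x87): reg=0xD9
After byte 4 (0xB0): reg=0x18
After byte 5 (0x2C): reg=0x8C
After byte 6 (0x43): reg=0x63

Answer: 0x63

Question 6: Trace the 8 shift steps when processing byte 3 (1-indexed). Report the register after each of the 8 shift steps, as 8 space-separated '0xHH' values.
Answer: 0xE5 0xCD 0x9D 0x3D 0x7A 0xF4 0xEF 0xD9

Derivation:
After byte 1 (0x13): reg=0x8A
After byte 2 (0x42): reg=0x76
Register before byte 3: 0x76
After XOR with byte 0x87: 0xF1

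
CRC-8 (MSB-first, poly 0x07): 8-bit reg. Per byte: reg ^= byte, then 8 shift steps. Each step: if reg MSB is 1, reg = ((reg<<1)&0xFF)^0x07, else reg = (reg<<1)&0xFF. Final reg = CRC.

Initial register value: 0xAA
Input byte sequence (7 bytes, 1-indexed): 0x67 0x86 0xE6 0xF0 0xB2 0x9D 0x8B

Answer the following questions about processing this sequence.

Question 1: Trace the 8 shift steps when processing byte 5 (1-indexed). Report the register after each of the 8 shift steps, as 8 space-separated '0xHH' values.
After byte 1 (0x67): reg=0x6D
After byte 2 (0x86): reg=0x9F
After byte 3 (0xE6): reg=0x68
After byte 4 (0xF0): reg=0xC1
Register before byte 5: 0xC1
After XOR with byte 0xB2: 0x73

Answer: 0xE6 0xCB 0x91 0x25 0x4A 0x94 0x2F 0x5E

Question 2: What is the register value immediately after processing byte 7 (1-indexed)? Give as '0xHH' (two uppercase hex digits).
Answer: 0x6A

Derivation:
After byte 1 (0x67): reg=0x6D
After byte 2 (0x86): reg=0x9F
After byte 3 (0xE6): reg=0x68
After byte 4 (0xF0): reg=0xC1
After byte 5 (0xB2): reg=0x5E
After byte 6 (0x9D): reg=0x47
After byte 7 (0x8B): reg=0x6A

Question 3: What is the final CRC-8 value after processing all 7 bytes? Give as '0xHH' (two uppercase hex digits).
After byte 1 (0x67): reg=0x6D
After byte 2 (0x86): reg=0x9F
After byte 3 (0xE6): reg=0x68
After byte 4 (0xF0): reg=0xC1
After byte 5 (0xB2): reg=0x5E
After byte 6 (0x9D): reg=0x47
After byte 7 (0x8B): reg=0x6A

Answer: 0x6A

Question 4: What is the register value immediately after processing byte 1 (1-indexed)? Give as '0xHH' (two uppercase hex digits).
After byte 1 (0x67): reg=0x6D

Answer: 0x6D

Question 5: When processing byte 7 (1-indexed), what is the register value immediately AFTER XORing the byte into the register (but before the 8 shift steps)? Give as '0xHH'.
Answer: 0xCC

Derivation:
Register before byte 7: 0x47
Byte 7: 0x8B
0x47 XOR 0x8B = 0xCC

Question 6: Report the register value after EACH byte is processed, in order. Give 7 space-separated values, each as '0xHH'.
0x6D 0x9F 0x68 0xC1 0x5E 0x47 0x6A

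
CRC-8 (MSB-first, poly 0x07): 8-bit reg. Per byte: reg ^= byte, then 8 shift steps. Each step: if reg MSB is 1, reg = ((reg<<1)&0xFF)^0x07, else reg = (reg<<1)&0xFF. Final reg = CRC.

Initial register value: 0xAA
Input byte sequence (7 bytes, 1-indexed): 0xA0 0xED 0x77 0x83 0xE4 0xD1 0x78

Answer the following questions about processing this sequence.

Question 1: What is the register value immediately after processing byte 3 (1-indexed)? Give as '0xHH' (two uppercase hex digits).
Answer: 0x6F

Derivation:
After byte 1 (0xA0): reg=0x36
After byte 2 (0xED): reg=0x0F
After byte 3 (0x77): reg=0x6F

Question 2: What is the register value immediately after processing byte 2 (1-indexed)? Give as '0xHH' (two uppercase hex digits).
After byte 1 (0xA0): reg=0x36
After byte 2 (0xED): reg=0x0F

Answer: 0x0F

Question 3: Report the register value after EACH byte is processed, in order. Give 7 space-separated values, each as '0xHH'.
0x36 0x0F 0x6F 0x8A 0x0D 0x1A 0x29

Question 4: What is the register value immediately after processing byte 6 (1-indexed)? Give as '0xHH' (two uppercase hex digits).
After byte 1 (0xA0): reg=0x36
After byte 2 (0xED): reg=0x0F
After byte 3 (0x77): reg=0x6F
After byte 4 (0x83): reg=0x8A
After byte 5 (0xE4): reg=0x0D
After byte 6 (0xD1): reg=0x1A

Answer: 0x1A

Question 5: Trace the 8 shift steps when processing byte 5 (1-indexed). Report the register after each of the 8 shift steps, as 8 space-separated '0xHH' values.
After byte 1 (0xA0): reg=0x36
After byte 2 (0xED): reg=0x0F
After byte 3 (0x77): reg=0x6F
After byte 4 (0x83): reg=0x8A
Register before byte 5: 0x8A
After XOR with byte 0xE4: 0x6E

Answer: 0xDC 0xBF 0x79 0xF2 0xE3 0xC1 0x85 0x0D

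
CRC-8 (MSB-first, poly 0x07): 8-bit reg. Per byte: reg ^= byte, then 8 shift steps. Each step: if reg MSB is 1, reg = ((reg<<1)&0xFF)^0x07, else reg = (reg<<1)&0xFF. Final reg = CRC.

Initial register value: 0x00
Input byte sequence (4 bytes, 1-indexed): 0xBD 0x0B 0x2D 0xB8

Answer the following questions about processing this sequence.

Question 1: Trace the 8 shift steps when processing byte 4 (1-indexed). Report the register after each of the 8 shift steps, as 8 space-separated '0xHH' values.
Answer: 0x29 0x52 0xA4 0x4F 0x9E 0x3B 0x76 0xEC

Derivation:
After byte 1 (0xBD): reg=0x3A
After byte 2 (0x0B): reg=0x97
After byte 3 (0x2D): reg=0x2F
Register before byte 4: 0x2F
After XOR with byte 0xB8: 0x97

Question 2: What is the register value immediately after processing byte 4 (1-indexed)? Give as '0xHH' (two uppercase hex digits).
Answer: 0xEC

Derivation:
After byte 1 (0xBD): reg=0x3A
After byte 2 (0x0B): reg=0x97
After byte 3 (0x2D): reg=0x2F
After byte 4 (0xB8): reg=0xEC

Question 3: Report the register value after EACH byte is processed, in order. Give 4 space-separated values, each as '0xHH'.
0x3A 0x97 0x2F 0xEC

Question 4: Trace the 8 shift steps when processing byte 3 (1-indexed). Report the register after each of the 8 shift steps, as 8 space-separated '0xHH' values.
After byte 1 (0xBD): reg=0x3A
After byte 2 (0x0B): reg=0x97
Register before byte 3: 0x97
After XOR with byte 0x2D: 0xBA

Answer: 0x73 0xE6 0xCB 0x91 0x25 0x4A 0x94 0x2F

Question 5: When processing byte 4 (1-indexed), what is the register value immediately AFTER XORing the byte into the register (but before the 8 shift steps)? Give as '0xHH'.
Answer: 0x97

Derivation:
Register before byte 4: 0x2F
Byte 4: 0xB8
0x2F XOR 0xB8 = 0x97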